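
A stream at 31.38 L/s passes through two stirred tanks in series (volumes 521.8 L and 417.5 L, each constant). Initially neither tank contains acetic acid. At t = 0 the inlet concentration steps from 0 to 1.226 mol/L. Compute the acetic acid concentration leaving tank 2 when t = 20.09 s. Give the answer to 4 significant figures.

Each tank obeys Vᵢ dCᵢ/dt = Q(Cᵢ₋₁ − Cᵢ), so τᵢ = Vᵢ/Q.
τ₁ = 521.8/31.38 = 16.6284 s; τ₂ = 417.5/31.38 = 13.3047 s.
Solving the cascade with C₁(0)=C₂(0)=0 gives C₂(t) = C_in[1 − (τ₁ e^(−t/τ₁) − τ₂ e^(−t/τ₂))/(τ₁ − τ₂)].
At t = 20.09: e^(−t/τ₁) = 0.298743, e^(−t/τ₂) = 0.220910.
C₂ = 1.226·[1 − (16.6284·0.298743 − 13.3047·0.220910)/(3.32377)] = 1.226·0.389703 = 0.477776 mol/L.

0.4778 mol/L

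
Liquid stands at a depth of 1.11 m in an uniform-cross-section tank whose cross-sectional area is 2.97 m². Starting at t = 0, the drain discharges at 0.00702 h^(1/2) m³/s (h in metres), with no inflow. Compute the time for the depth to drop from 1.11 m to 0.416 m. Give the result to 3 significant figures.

Unsteady balance on liquid volume: A dh/dt = −0.00702 √h.
∫ h^(−1/2) dh = −(0.00702/A) ∫ dt, giving 2√h = 2√h₀ − (0.00702/A) t.
t = 2A(√h₀ − √h)/0.00702 = 2·2.97·(√1.11 − √0.416)/0.00702
  = 5.9400 × (1.0536 − 0.64498) / 0.00702 = 345.73 s.

346 s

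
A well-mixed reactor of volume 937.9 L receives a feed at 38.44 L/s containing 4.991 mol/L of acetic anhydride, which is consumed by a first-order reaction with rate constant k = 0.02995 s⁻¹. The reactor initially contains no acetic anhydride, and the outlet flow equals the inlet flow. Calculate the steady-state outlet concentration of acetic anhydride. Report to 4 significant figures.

2.884 mol/L

Accumulation = in − out − consumed: V dC/dt = Q C_in − Q C − k V C.
At steady state: 0 = Q C_in − (Q + kV) C_ss, so C_ss = Q C_in/(Q + kV).
C_ss = 38.44·4.991/(38.44 + 0.02995·937.9) = 191.854/66.5301 = 2.88372 mol/L.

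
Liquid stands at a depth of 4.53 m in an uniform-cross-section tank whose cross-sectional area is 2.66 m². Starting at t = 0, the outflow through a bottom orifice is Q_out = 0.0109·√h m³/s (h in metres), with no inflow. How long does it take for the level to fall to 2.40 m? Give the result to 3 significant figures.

283 s

With no inflow, A dh/dt = −0.0109 √h.
∫ h^(−1/2) dh = −(0.0109/A) ∫ dt, giving 2√h = 2√h₀ − (0.0109/A) t.
t = 2A(√h₀ − √h)/0.0109 = 2·2.66·(√4.53 − √2.40)/0.0109
  = 5.3200 × (2.1284 − 1.5492) / 0.0109 = 282.69 s.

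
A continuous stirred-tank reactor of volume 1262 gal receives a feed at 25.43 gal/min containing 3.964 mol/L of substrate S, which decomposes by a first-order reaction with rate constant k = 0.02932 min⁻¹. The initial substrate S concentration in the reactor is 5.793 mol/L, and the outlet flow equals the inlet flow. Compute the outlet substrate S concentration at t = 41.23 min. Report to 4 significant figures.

2.158 mol/L

V dC/dt = Q(C_in − C) − k V C.
This is linear with rate a = Q/V + k = 0.0494706 min⁻¹.
C_ss = Q C_in/(Q + kV) = 1.61463 mol/L; C(t) = C_ss + (C₀ − C_ss) e^(−a t).
C(41.23) = 1.61463 + (4.17837)·e^(−0.0494706·41.23) = 1.61463 + (4.17837)·0.130072 = 2.15812 mol/L.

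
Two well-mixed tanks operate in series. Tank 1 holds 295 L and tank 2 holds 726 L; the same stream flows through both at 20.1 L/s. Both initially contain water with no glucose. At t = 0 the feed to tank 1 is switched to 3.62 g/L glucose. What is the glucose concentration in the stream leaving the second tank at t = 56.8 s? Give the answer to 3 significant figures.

2.41 g/L

Each tank obeys Vᵢ dCᵢ/dt = Q(Cᵢ₋₁ − Cᵢ), so τᵢ = Vᵢ/Q.
τ₁ = 295/20.1 = 14.677 s; τ₂ = 726/20.1 = 36.119 s.
Tank 1: C₁ = C_in(1 − e^(−t/τ₁)). Tank 2 (τ₁ ≠ τ₂): C₂ = C_in[1 − (τ₁ e^(−t/τ₁) − τ₂ e^(−t/τ₂))/(τ₁ − τ₂)].
At t = 56.8: e^(−t/τ₁) = 0.020856, e^(−t/τ₂) = 0.20751.
C₂ = 3.62·[1 − (14.677·0.020856 − 36.119·0.20751)/(-21.443)] = 3.62·0.66473 = 2.4063 g/L.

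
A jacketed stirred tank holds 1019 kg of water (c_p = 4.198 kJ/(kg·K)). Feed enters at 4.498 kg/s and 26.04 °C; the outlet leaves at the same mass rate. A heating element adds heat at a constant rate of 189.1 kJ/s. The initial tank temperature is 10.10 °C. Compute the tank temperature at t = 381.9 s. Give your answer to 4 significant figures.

M c_p dT/dt = ṁ c_p (T_in − T) + Q̇.
Rearrange: dT/dt = (T_ss − T)/τ with τ = M/ṁ = 226.545 s and T_ss = T_in + Q̇/(ṁ c_p) = 36.0545 °C.
This is linear first-order; T(t) = T_ss + (T₀ − T_ss) e^(−t/τ).
T(381.9) = 36.0545 + (-25.9545)·e^(−381.9/226.545) = 36.0545 + (-25.9545)·0.185304 = 31.2450 °C.

31.25 °C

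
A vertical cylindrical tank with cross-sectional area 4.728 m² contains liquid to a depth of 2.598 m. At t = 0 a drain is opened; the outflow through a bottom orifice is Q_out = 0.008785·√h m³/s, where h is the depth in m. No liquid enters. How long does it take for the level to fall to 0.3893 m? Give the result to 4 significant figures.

1063 s

A dh/dt = −Q_out = −0.008785 √h.
∫ h^(−1/2) dh = −(0.008785/A) ∫ dt, giving 2√h = 2√h₀ − (0.008785/A) t.
t = 2A(√h₀ − √h)/0.008785 = 2·4.728·(√2.598 − √0.3893)/0.008785
  = 9.45600 × (1.61183 − 0.623939) / 0.008785 = 1063.35 s.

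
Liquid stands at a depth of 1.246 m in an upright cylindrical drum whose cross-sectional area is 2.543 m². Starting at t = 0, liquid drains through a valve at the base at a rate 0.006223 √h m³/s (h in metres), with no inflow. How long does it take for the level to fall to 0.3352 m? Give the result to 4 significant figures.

Unsteady balance on liquid volume: A dh/dt = −0.006223 √h.
This is separable: 2 d(√h)/dt = −0.006223/A, so √h = √h₀ − (0.006223/(2A)) t.
t = 2A(√h₀ − √h)/0.006223 = 2·2.543·(√1.246 − √0.3352)/0.006223
  = 5.08600 × (1.11624 − 0.578965) / 0.006223 = 439.113 s.

439.1 s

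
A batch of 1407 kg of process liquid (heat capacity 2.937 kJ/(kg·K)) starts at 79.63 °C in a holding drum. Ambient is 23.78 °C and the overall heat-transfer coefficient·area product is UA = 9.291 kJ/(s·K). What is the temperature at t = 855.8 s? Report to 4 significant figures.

31.93 °C

Energy balance: M c_p dT/dt = −UA(T − T_amb).
dT/dt = (T_ss − T)/τ with T_ss = T_amb = 23.7800 °C, τ = M c_p/UA = 1407·2.937/9.291 = 444.770 s.
T approaches T_ss exponentially: T(t) = T_ss + (T₀ − T_ss) e^(−t/τ).
T(855.8) = 23.7800 + (55.8500)·0.146001 = 31.9342 °C.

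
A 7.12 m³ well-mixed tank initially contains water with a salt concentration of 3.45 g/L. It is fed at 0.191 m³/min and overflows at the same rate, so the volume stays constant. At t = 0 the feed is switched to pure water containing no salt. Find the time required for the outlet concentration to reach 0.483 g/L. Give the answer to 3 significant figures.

73.3 min

Species balance: V dC/dt = Q(C_in − C) ⇒ τ = V/Q = 37.277 min.
C(t) = C_in + (C₀ − C_in) e^(−t/τ). Set C = 0.483 and solve for t:
e^(−t/τ) = (C − C_in)/(C₀ − C_in) = (0.483 − 0)/(3.45 − 0) = 0.14000
t = −τ ln(…) = 37.277 × 1.9661 = 73.292 min.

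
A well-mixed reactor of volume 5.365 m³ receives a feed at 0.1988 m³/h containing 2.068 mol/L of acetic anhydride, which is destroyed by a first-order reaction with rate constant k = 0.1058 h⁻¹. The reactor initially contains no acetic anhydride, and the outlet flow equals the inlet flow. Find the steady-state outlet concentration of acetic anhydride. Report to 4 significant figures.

Species balance: V dC/dt = Q C_in − Q C − k V C.
At steady state: 0 = Q C_in − (Q + kV) C_ss, so C_ss = Q C_in/(Q + kV).
C_ss = 0.1988·2.068/(0.1988 + 0.1058·5.365) = 0.411118/0.766417 = 0.536416 mol/L.

0.5364 mol/L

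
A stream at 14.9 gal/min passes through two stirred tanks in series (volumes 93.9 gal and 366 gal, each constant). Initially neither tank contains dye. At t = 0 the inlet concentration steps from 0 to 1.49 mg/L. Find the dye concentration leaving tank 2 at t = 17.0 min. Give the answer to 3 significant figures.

Time constants: τᵢ = Vᵢ/Q for each well-mixed tank.
τ₁ = 93.9/14.9 = 6.3020 min; τ₂ = 366/14.9 = 24.564 min.
Solving the cascade with C₁(0)=C₂(0)=0 gives C₂(t) = C_in[1 − (τ₁ e^(−t/τ₁) − τ₂ e^(−t/τ₂))/(τ₁ − τ₂)].
At t = 17.0: e^(−t/τ₁) = 0.067370, e^(−t/τ₂) = 0.50054.
C₂ = 1.49·[1 − (6.3020·0.067370 − 24.564·0.50054)/(-18.262)] = 1.49·0.34998 = 0.52147 mg/L.

0.521 mg/L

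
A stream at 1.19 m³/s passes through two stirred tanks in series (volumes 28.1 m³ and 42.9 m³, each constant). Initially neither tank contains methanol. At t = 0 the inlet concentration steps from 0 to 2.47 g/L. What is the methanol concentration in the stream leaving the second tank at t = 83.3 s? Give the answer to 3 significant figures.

1.90 g/L

Species balance on tank i: dCᵢ/dt = (Cᵢ₋₁ − Cᵢ)/τᵢ with τᵢ = Vᵢ/Q.
τ₁ = 28.1/1.19 = 23.613 s; τ₂ = 42.9/1.19 = 36.050 s.
Solving the cascade with C₁(0)=C₂(0)=0 gives C₂(t) = C_in[1 − (τ₁ e^(−t/τ₁) − τ₂ e^(−t/τ₂))/(τ₁ − τ₂)].
At t = 83.3: e^(−t/τ₁) = 0.029374, e^(−t/τ₂) = 0.099196.
C₂ = 2.47·[1 − (23.613·0.029374 − 36.050·0.099196)/(-12.437)] = 2.47·0.76823 = 1.8975 g/L.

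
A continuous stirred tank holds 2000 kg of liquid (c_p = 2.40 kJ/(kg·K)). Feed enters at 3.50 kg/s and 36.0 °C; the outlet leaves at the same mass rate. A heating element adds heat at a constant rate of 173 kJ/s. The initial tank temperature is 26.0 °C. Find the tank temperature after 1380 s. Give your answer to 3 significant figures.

53.9 °C

M c_p dT/dt = ṁ c_p (T_in − T) + Q̇.
Rearrange: dT/dt = (T_ss − T)/τ with τ = M/ṁ = 571.43 s and T_ss = T_in + Q̇/(ṁ c_p) = 56.595 °C.
Integrating: T(t) = T_ss + (T₀ − T_ss) e^(−t/τ).
T(1380) = 56.595 + (-30.595)·e^(−1380/571.43) = 56.595 + (-30.595)·0.089367 = 53.861 °C.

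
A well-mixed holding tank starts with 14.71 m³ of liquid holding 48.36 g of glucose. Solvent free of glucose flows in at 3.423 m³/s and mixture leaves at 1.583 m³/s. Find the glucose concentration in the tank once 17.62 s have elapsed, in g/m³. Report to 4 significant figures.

0.3768 g/m³

Total volume: dV/dt = Q_in − Q_out = 1.84000 m³/s, so V(t) = 14.71 + 1.84000 t and V(17.62) = 47.1308 m³.
No glucose enters, so dm/dt = −Q_out · (m/V).
Separate: dm/m = −Q_out dt/V(t) ⇒ ln(m/m₀) = −(Q_out/(Q_in−Q_out)) ln(V/V₀).
m = m₀ (V₀/V)^(Q_out/(Q_in−Q_out)) = 48.36 × (14.71/47.1308)^(0.860326) = 17.7593 g.
C = m/V = 17.7593/47.1308 = 0.376809 g/m³.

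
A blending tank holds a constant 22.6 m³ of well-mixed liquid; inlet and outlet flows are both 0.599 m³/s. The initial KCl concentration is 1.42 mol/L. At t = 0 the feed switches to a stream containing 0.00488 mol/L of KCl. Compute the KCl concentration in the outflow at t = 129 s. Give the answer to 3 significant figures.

0.0512 mol/L

Species balance on the tank: V dC/dt = Q(C_in − C).
So dC/dt = (C_in − C)/τ with τ = V/Q = 22.6/0.599 = 37.730 s.
This is linear first-order; C(t) = C_in + (C₀ − C_in) e^(−t/τ).
C(129) = 0.00488 + (1.42 − 0.00488)·e^(−129/37.730) = 0.00488 + (1.4151)·0.032743 = 0.051215 mol/L.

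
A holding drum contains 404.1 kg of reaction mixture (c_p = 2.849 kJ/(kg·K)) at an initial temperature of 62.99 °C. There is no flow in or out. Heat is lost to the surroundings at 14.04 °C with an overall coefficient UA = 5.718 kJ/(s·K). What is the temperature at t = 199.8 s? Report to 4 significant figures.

32.19 °C

Energy balance: M c_p dT/dt = −UA(T − T_amb).
dT/dt = (T_ss − T)/τ with T_ss = T_amb = 14.0400 °C, τ = M c_p/UA = 404.1·2.849/5.718 = 201.343 s.
This is linear first-order; T(t) = T_ss + (T₀ − T_ss) e^(−t/τ).
T(199.8) = 14.0400 + (48.9500)·0.370710 = 32.1863 °C.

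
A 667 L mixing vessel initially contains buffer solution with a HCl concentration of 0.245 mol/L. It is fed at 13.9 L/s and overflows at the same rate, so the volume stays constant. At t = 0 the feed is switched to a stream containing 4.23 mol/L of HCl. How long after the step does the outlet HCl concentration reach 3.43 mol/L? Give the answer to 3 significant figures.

77.0 s

Mass balance on the solute (V constant): V dC/dt = Q(C_in − C), so τ = V/Q = 47.986 s.
C(t) = C_in + (C₀ − C_in) e^(−t/τ). Set C = 3.43 and solve for t:
e^(−t/τ) = (C − C_in)/(C₀ − C_in) = (3.43 − 4.23)/(0.245 − 4.23) = 0.20075
t = −τ ln(…) = 47.986 × 1.6057 = 77.050 s.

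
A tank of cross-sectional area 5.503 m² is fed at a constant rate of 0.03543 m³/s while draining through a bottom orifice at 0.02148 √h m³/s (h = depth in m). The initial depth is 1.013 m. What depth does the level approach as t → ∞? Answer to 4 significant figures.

2.721 m

Mass balance (ρ constant): A dh/dt = Q_in − 0.02148 √h. At steady state dh/dt = 0:
Q_in = 0.02148 √h_ss ⇒ √h_ss = 0.03543/0.02148 = 1.64944.
h_ss = 1.64944² = 2.72066 m. (Since h₀ = 1.013 m < h_ss, the level will rise toward this value.)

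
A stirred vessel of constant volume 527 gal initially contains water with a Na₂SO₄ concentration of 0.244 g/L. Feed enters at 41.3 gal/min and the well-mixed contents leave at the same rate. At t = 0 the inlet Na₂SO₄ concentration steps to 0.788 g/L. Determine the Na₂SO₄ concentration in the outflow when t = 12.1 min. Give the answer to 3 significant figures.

Accumulation = in − out for the solute gives V dC/dt = Q(C_in − C).
Time constant τ = V/Q = 527/41.3 = 12.760 min.
Integrating: C(t) = C_in + (C₀ − C_in) e^(−t/τ).
C(12.1) = 0.788 + (0.244 − 0.788)·e^(−12.1/12.760) = 0.788 + (-0.54400)·0.38742 = 0.57725 g/L.

0.577 g/L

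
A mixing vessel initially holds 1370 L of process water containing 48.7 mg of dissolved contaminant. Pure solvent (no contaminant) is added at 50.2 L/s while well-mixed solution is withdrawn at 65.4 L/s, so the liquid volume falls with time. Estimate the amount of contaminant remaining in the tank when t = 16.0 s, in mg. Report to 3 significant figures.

21.0 mg

Total volume: dV/dt = Q_in − Q_out = -15.200 L/s, so V(t) = 1370 − 15.200 t and V(16.0) = 1126.8 L.
No contaminant enters, so dm/dt = −Q_out · (m/V).
Separate: dm/m = −Q_out dt/V(t) ⇒ ln(m/m₀) = −(Q_out/(Q_in−Q_out)) ln(V/V₀).
m = m₀ (V₀/V)^(Q_out/(Q_in−Q_out)) = 48.7 × (1370/1126.8)^(-4.3026) = 21.006 mg.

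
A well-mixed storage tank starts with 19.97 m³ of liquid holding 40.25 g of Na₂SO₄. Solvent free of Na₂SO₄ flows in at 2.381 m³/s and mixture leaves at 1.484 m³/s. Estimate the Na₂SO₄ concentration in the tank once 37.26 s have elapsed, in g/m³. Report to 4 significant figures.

0.1481 g/m³

Let m(t) be the amount of Na₂SO₄. Volume: V(t) = V₀ + (Q_in − Q_out) t = 19.97 + 0.897000 t; V(37.26) = 53.3922 m³.
No Na₂SO₄ enters, so dm/dt = −Q_out · (m/V).
dm/m = −Q_out dt/(V₀ + 0.897000 t); integrating gives ln(m/m₀) = −(Q_out/(Q_in−Q_out)) ln(V/V₀).
m = m₀ (V₀/V)^(Q_out/(Q_in−Q_out)) = 40.25 × (19.97/53.3922)^(1.65440) = 7.90989 g.
C = m/V = 7.90989/53.3922 = 0.148147 g/m³.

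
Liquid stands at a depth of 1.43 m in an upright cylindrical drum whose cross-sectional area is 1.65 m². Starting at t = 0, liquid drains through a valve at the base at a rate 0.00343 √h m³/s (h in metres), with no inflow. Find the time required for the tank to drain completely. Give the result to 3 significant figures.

With no inflow, A dh/dt = −0.00343 √h.
∫ h^(−1/2) dh = −(0.00343/A) ∫ dt, giving 2√h = 2√h₀ − (0.00343/A) t.
Tank is empty when √h = 0: t_empty = 2A√h₀/0.00343.
t_empty = 2·1.65·√1.43/0.00343 = 3.3000·1.1958/0.00343 = 1150.5 s.

1150 s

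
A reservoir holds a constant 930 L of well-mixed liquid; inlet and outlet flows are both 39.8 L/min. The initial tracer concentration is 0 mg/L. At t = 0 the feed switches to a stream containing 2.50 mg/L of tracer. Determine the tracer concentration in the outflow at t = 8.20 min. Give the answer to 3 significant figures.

Unsteady species balance (constant V, well mixed): V dC/dt = Q(C_in − C).
Rewrite as dC/dt + C/τ = C_in/τ, τ = V/Q = 23.367 min.
This is linear first-order; C(t) = C_in + (C₀ − C_in) e^(−t/τ).
C(8.20) = 2.50 + (0 − 2.50)·e^(−8.20/23.367) = 2.50 + (-2.5000)·0.70404 = 0.73991 mg/L.

0.740 mg/L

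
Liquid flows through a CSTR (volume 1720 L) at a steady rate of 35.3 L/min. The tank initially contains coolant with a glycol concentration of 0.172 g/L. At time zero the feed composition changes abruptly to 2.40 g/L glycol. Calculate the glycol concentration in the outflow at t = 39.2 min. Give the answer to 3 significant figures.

Mass balance on the solute (V constant): V dC/dt = Q(C_in − C).
Rewrite as dC/dt + C/τ = C_in/τ, τ = V/Q = 48.725 min.
This is linear first-order; C(t) = C_in + (C₀ − C_in) e^(−t/τ).
C(39.2) = 2.40 + (0.172 − 2.40)·e^(−39.2/48.725) = 2.40 + (-2.2280)·0.44731 = 1.4034 g/L.

1.40 g/L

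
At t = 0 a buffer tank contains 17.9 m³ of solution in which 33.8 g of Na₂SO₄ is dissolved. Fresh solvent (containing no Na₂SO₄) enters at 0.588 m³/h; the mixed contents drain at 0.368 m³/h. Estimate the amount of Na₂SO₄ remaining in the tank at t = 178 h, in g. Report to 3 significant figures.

4.86 g

Total volume: dV/dt = Q_in − Q_out = 0.22000 m³/h, so V(t) = 17.9 + 0.22000 t and V(178) = 57.060 m³.
Species balance (pure solvent in): dm/dt = −Q_out · m/V(t).
dm/m = −Q_out dt/(V₀ + 0.22000 t); integrating gives ln(m/m₀) = −(Q_out/(Q_in−Q_out)) ln(V/V₀).
m = m₀ (V₀/V)^(Q_out/(Q_in−Q_out)) = 33.8 × (17.9/57.060)^(1.6727) = 4.8611 g.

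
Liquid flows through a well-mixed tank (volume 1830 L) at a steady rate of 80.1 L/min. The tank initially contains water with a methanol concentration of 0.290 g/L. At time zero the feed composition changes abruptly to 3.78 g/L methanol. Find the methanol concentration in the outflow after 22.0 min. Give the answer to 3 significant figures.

2.45 g/L

Mass balance on the solute (V constant): V dC/dt = Q(C_in − C).
So dC/dt = (C_in − C)/τ with τ = V/Q = 1830/80.1 = 22.846 min.
Integrating: C(t) = C_in + (C₀ − C_in) e^(−t/τ).
C(22.0) = 3.78 + (0.290 − 3.78)·e^(−22.0/22.846) = 3.78 + (-3.4900)·0.38176 = 2.4476 g/L.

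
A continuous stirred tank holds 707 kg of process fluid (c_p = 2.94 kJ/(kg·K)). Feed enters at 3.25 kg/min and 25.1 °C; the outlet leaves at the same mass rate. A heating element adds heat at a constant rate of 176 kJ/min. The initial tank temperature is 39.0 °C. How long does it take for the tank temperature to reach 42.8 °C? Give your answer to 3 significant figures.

400 min

M c_p dT/dt = ṁ c_p (T_in − T) + Q̇.
τ = M/ṁ = 217.54 min; T_ss = T_in + Q̇/(ṁ c_p) = 43.520 °C.
T(t) = T_ss + (T₀ − T_ss) e^(−t/τ). Set T = 42.8:
e^(−t/τ) = (42.8 − 43.520)/(39.0 − 43.520) = 0.15923
t = −217.54 · ln(0.15923) = 399.70 min.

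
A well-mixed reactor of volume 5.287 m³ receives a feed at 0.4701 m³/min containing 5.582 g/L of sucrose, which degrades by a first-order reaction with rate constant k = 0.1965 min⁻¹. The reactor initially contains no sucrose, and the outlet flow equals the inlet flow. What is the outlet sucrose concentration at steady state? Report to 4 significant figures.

Accumulation = in − out − consumed: V dC/dt = Q C_in − Q C − k V C.
Steady state (dC/dt = 0): C_ss = Q C_in/(Q + kV) = C_in/(1 + kV/Q).
C_ss = 0.4701·5.582/(0.4701 + 0.1965·5.287) = 2.62410/1.50900 = 1.73897 g/L.

1.739 g/L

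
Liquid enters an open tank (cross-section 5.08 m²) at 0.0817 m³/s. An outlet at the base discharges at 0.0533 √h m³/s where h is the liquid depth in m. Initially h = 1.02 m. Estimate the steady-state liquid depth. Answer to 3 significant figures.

2.35 m

Unsteady balance on liquid volume: A dh/dt = Q_in − 0.0533 √h. At steady state dh/dt = 0:
Q_in = 0.0533 √h_ss ⇒ √h_ss = 0.0817/0.0533 = 1.5328.
h_ss = 1.5328² = 2.3496 m. (Since h₀ = 1.02 m < h_ss, the level will rise toward this value.)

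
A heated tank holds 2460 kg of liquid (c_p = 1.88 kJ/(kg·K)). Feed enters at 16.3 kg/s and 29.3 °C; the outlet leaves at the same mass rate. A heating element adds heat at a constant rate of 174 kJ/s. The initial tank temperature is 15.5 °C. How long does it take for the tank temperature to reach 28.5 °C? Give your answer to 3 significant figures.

166 s

First-law balance (no shaft work): M c_p dT/dt = ṁ c_p (T_in − T) + 174.
τ = M/ṁ = 150.92 s; T_ss = T_in + Q̇/(ṁ c_p) = 34.978 °C.
T(t) = T_ss + (T₀ − T_ss) e^(−t/τ). Set T = 28.5:
e^(−t/τ) = (28.5 − 34.978)/(15.5 − 34.978) = 0.33258
t = −150.92 · ln(0.33258) = 166.14 s.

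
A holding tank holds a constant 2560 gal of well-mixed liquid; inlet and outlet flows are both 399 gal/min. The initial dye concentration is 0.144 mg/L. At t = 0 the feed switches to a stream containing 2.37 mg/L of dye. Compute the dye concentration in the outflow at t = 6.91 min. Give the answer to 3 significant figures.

Unsteady species balance (constant V, well mixed): V dC/dt = Q(C_in − C).
Time constant τ = V/Q = 2560/399 = 6.4160 min.
Integrating: C(t) = C_in + (C₀ − C_in) e^(−t/τ).
C(6.91) = 2.37 + (0.144 − 2.37)·e^(−6.91/6.4160) = 2.37 + (-2.2260)·0.34062 = 1.6118 mg/L.

1.61 mg/L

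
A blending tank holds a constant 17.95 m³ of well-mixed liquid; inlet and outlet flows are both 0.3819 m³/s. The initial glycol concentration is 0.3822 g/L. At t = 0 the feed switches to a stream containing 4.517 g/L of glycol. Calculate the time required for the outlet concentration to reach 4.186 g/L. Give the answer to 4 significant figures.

118.7 s

Transient balance on the dissolved component: V dC/dt = Q(C_in − C), so τ = V/Q = 47.0018 s.
C(t) = C_in + (C₀ − C_in) e^(−t/τ). Set C = 4.186 and solve for t:
e^(−t/τ) = (C − C_in)/(C₀ − C_in) = (4.186 − 4.517)/(0.3822 − 4.517) = 0.0800522
t = −τ ln(…) = 47.0018 × 2.52508 = 118.683 s.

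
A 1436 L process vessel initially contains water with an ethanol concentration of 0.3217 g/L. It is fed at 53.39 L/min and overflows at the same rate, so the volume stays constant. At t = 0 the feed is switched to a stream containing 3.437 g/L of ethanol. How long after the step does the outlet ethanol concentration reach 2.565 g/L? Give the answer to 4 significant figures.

34.25 min

Unsteady species balance (constant V, well mixed): V dC/dt = Q(C_in − C), so τ = V/Q = 26.8964 min.
C(t) = C_in + (C₀ − C_in) e^(−t/τ). Set C = 2.565 and solve for t:
e^(−t/τ) = (C − C_in)/(C₀ − C_in) = (2.565 − 3.437)/(0.3217 − 3.437) = 0.279909
t = −τ ln(…) = 26.8964 × 1.27329 = 34.2470 min.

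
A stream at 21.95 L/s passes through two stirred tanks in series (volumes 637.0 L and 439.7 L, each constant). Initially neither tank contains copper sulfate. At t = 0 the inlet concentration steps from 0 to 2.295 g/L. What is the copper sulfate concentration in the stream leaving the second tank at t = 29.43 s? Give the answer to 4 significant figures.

Each tank obeys Vᵢ dCᵢ/dt = Q(Cᵢ₋₁ − Cᵢ), so τᵢ = Vᵢ/Q.
τ₁ = 637.0/21.95 = 29.0205 s; τ₂ = 439.7/21.95 = 20.0319 s.
Solving the cascade with C₁(0)=C₂(0)=0 gives C₂(t) = C_in[1 − (τ₁ e^(−t/τ₁) − τ₂ e^(−t/τ₂))/(τ₁ − τ₂)].
At t = 29.43: e^(−t/τ₁) = 0.362725, e^(−t/τ₂) = 0.230119.
C₂ = 2.295·[1 − (29.0205·0.362725 − 20.0319·0.230119)/(8.98861)] = 2.295·0.341752 = 0.784321 g/L.

0.7843 g/L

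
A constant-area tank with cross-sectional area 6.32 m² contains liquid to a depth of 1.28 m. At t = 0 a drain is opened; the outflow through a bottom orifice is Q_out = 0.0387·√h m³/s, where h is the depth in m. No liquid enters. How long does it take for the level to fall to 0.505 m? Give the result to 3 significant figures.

137 s

With no inflow, A dh/dt = −0.0387 √h.
∫ h^(−1/2) dh = −(0.0387/A) ∫ dt, giving 2√h = 2√h₀ − (0.0387/A) t.
t = 2A(√h₀ − √h)/0.0387 = 2·6.32·(√1.28 − √0.505)/0.0387
  = 12.640 × (1.1314 − 0.71063) / 0.0387 = 137.42 s.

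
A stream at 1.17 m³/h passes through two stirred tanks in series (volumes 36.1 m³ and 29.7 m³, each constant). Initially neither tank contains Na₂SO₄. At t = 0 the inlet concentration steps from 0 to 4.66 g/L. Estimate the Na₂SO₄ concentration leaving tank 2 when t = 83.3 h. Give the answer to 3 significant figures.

3.71 g/L

Species balance on tank i: dCᵢ/dt = (Cᵢ₋₁ − Cᵢ)/τᵢ with τᵢ = Vᵢ/Q.
τ₁ = 36.1/1.17 = 30.855 h; τ₂ = 29.7/1.17 = 25.385 h.
Tank 1: C₁ = C_in(1 − e^(−t/τ₁)). Tank 2 (τ₁ ≠ τ₂): C₂ = C_in[1 − (τ₁ e^(−t/τ₁) − τ₂ e^(−t/τ₂))/(τ₁ − τ₂)].
At t = 83.3: e^(−t/τ₁) = 0.067222, e^(−t/τ₂) = 0.037571.
C₂ = 4.66·[1 − (30.855·0.067222 − 25.385·0.037571)/(5.4701)] = 4.66·0.79518 = 3.7055 g/L.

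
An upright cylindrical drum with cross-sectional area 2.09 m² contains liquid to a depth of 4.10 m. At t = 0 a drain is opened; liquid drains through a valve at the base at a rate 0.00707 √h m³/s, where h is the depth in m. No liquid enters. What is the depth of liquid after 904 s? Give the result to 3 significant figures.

0.246 m

A dh/dt = −Q_out = −0.00707 √h.
Separate and integrate: 2(√h − √h₀) = −(0.00707/A) t.
√h = √4.10 − 0.00707·904/(2·2.09) = 2.0248 − 1.5290 = 0.49583.
h = 0.49583² = 0.24585 m.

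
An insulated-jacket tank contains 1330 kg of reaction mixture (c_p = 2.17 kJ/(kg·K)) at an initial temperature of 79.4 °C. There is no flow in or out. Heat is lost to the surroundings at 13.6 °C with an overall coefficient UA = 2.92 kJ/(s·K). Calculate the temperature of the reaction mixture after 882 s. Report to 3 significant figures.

M c_p dT/dt = −UA(T − T_amb).
dT/dt = (T_ss − T)/τ with T_ss = T_amb = 13.600 °C, τ = M c_p/UA = 1330·2.17/2.92 = 988.39 s.
T approaches T_ss exponentially: T(t) = T_ss + (T₀ − T_ss) e^(−t/τ).
T(882) = 13.600 + (65.800)·0.40969 = 40.557 °C.

40.6 °C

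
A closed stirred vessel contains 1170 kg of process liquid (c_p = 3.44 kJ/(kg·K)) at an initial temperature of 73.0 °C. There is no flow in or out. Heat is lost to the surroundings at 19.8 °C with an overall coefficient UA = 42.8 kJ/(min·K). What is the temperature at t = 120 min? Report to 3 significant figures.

34.6 °C

M c_p dT/dt = −UA(T − T_amb).
dT/dt = (T_ss − T)/τ with T_ss = T_amb = 19.800 °C, τ = M c_p/UA = 1170·3.44/42.8 = 94.037 min.
This is linear first-order; T(t) = T_ss + (T₀ − T_ss) e^(−t/τ).
T(120) = 19.800 + (53.200)·0.27913 = 34.650 °C.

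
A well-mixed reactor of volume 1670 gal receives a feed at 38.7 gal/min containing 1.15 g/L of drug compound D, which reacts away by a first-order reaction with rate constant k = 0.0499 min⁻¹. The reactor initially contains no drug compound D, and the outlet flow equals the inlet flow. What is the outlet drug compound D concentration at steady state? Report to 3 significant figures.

Species balance: V dC/dt = Q C_in − Q C − k V C.
Steady state (dC/dt = 0): C_ss = Q C_in/(Q + kV) = C_in/(1 + kV/Q).
C_ss = 38.7·1.15/(38.7 + 0.0499·1670) = 44.505/122.03 = 0.36470 g/L.

0.365 g/L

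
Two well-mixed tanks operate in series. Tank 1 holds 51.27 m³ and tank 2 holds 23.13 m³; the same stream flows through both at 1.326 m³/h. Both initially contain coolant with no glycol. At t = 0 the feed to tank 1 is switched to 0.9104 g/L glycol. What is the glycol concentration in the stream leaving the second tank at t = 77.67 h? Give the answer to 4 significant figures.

Time constants: τᵢ = Vᵢ/Q for each well-mixed tank.
τ₁ = 51.27/1.326 = 38.6652 h; τ₂ = 23.13/1.326 = 17.4434 h.
Solving the cascade with C₁(0)=C₂(0)=0 gives C₂(t) = C_in[1 − (τ₁ e^(−t/τ₁) − τ₂ e^(−t/τ₂))/(τ₁ − τ₂)].
At t = 77.67: e^(−t/τ₁) = 0.134152, e^(−t/τ₂) = 0.0116473.
C₂ = 0.9104·[1 − (38.6652·0.134152 − 17.4434·0.0116473)/(21.2217)] = 0.9104·0.765155 = 0.696597 g/L.

0.6966 g/L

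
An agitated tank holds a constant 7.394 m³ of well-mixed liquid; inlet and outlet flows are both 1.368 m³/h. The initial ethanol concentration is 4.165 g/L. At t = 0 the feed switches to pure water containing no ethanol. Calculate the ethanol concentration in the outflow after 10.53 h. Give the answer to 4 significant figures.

Transient balance on the dissolved component: V dC/dt = Q(C_in − C).
So dC/dt = (C_in − C)/τ with τ = V/Q = 7.394/1.368 = 5.40497 h.
C approaches C_in exponentially: C(t) = C_in + (C₀ − C_in) e^(−t/τ).
C(10.53) = 0 + (4.165 − 0)·e^(−10.53/5.40497) = 0 + (4.16500)·0.142529 = 0.593635 g/L.

0.5936 g/L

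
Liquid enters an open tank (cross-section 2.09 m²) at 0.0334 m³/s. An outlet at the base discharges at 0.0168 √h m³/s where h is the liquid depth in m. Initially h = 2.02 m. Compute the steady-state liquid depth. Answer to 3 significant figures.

A dh/dt = Q_in − 0.0168 √h. Steady state requires inflow = outflow:
Q_in = 0.0168 √h_ss ⇒ √h_ss = 0.0334/0.0168 = 1.9881.
h_ss = 1.9881² = 3.9525 m. (Since h₀ = 2.02 m < h_ss, the level will rise toward this value.)

3.95 m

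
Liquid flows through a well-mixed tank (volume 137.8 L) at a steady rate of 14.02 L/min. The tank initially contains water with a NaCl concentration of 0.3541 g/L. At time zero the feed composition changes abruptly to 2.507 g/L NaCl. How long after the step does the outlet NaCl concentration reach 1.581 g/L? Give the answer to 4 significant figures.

8.293 min

Mass balance on the solute (V constant): V dC/dt = Q(C_in − C), so τ = V/Q = 9.82882 min.
C(t) = C_in + (C₀ − C_in) e^(−t/τ). Set C = 1.581 and solve for t:
e^(−t/τ) = (C − C_in)/(C₀ − C_in) = (1.581 − 2.507)/(0.3541 − 2.507) = 0.430118
t = −τ ln(…) = 9.82882 × 0.843697 = 8.29254 min.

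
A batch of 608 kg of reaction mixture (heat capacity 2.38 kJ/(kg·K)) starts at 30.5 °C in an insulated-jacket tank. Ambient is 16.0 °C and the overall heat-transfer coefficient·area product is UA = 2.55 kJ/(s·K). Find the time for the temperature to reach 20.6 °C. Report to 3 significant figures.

Unsteady energy balance on the tank contents: M c_p dT/dt = −UA(T − T_amb).
τ = M c_p/UA = 567.47 s; T_ss = T_amb = 16.000 °C.
T(t) = T_ss + (T₀ − T_ss)e^(−t/τ); set T = 20.6:
t = −τ ln[(T − T_ss)/(T₀ − T_ss)] = −567.47 · ln(0.31724) = 651.50 s.

652 s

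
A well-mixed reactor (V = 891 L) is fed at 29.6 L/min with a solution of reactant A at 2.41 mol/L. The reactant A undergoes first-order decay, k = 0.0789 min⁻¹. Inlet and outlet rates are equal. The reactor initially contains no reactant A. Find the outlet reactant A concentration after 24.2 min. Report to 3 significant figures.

0.667 mol/L

Species balance: V dC/dt = Q C_in − Q C − k V C.
dC/dt = (Q/V) C_in − (Q/V + k) C; effective rate a = Q/V + k = 0.033221 + 0.0789 = 0.11212 min⁻¹.
C_ss = Q C_in/(Q + kV) = 0.71407 mol/L; C(t) = C_ss + (C₀ − C_ss) e^(−a t).
C(24.2) = 0.71407 + (-0.71407)·e^(−0.11212·24.2) = 0.71407 + (-0.71407)·0.066316 = 0.66672 mol/L.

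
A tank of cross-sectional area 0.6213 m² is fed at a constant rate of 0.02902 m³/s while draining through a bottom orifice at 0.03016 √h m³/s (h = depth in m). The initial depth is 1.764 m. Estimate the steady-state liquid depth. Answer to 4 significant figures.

A dh/dt = Q_in − 0.03016 √h. Steady state requires inflow = outflow:
Q_in = 0.03016 √h_ss ⇒ √h_ss = 0.02902/0.03016 = 0.962202.
h_ss = 0.962202² = 0.925832 m. (Since h₀ = 1.764 m > h_ss, the level will fall toward this value.)

0.9258 m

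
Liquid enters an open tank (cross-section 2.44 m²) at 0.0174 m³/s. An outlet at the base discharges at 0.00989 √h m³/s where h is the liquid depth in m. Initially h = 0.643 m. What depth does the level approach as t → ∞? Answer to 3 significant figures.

3.10 m

Accumulation of liquid (constant cross-section A): A dh/dt = Q_in − 0.00989 √h. At steady state dh/dt = 0:
Q_in = 0.00989 √h_ss ⇒ √h_ss = 0.0174/0.00989 = 1.7594.
h_ss = 1.7594² = 3.0953 m. (Since h₀ = 0.643 m < h_ss, the level will rise toward this value.)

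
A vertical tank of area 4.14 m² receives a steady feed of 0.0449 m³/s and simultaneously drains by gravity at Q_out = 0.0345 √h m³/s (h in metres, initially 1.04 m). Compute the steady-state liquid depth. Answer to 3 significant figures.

1.69 m

Accumulation of liquid (constant cross-section A): A dh/dt = Q_in − 0.0345 √h. At steady state dh/dt = 0:
Q_in = 0.0345 √h_ss ⇒ √h_ss = 0.0449/0.0345 = 1.3014.
h_ss = 1.3014² = 1.6938 m. (Since h₀ = 1.04 m < h_ss, the level will rise toward this value.)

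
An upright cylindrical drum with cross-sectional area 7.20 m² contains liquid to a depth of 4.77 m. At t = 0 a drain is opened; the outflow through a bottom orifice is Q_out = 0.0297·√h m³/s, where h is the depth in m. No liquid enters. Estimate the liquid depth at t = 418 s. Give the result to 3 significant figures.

A dh/dt = −Q_out = −0.0297 √h.
∫ h^(−1/2) dh = −(0.0297/A) ∫ dt, giving 2√h = 2√h₀ − (0.0297/A) t.
√h = √4.77 − 0.0297·418/(2·7.20) = 2.1840 − 0.86213 = 1.3219.
h = 1.3219² = 1.7474 m.

1.75 m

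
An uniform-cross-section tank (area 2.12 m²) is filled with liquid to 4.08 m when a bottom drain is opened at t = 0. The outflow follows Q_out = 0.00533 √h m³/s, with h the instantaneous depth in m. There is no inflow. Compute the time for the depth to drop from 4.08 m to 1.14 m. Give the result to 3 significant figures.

757 s

Accumulation of liquid (constant cross-section A): A dh/dt = −0.00533 √h.
This is separable: 2 d(√h)/dt = −0.00533/A, so √h = √h₀ − (0.00533/(2A)) t.
t = 2A(√h₀ − √h)/0.00533 = 2·2.12·(√4.08 − √1.14)/0.00533
  = 4.2400 × (2.0199 − 1.0677) / 0.00533 = 757.47 s.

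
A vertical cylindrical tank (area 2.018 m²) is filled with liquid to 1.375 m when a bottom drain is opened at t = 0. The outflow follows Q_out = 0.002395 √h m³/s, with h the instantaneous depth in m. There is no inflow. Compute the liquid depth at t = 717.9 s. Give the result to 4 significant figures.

With no inflow, A dh/dt = −0.002395 √h.
∫ h^(−1/2) dh = −(0.002395/A) ∫ dt, giving 2√h = 2√h₀ − (0.002395/A) t.
√h = √1.375 − 0.002395·717.9/(2·2.018) = 1.17260 − 0.426009 = 0.746595.
h = 0.746595² = 0.557405 m.

0.5574 m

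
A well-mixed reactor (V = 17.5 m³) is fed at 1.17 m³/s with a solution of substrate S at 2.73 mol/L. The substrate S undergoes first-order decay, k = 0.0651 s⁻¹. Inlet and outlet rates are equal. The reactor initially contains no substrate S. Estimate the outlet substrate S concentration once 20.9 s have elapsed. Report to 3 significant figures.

1.30 mol/L

Species balance: V dC/dt = Q C_in − Q C − k V C.
This is linear with rate a = Q/V + k = 0.13196 s⁻¹.
C_ss = Q C_in/(Q + kV) = 1.3832 mol/L; C(t) = C_ss + (C₀ − C_ss) e^(−a t).
C(20.9) = 1.3832 + (-1.3832)·e^(−0.13196·20.9) = 1.3832 + (-1.3832)·0.063425 = 1.2954 mol/L.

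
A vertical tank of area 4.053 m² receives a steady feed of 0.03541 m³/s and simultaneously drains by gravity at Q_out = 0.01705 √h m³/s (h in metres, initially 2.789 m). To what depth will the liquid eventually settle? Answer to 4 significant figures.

4.313 m

Level balance: A dh/dt = 0.03541 − 0.01705 √h. Setting dh/dt = 0:
Q_in = 0.01705 √h_ss ⇒ √h_ss = 0.03541/0.01705 = 2.07683.
h_ss = 2.07683² = 4.31323 m. (Since h₀ = 2.789 m < h_ss, the level will rise toward this value.)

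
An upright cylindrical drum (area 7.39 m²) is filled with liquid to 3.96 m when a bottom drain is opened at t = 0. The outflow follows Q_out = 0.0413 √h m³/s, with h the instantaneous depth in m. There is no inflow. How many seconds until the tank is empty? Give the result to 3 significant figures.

712 s

A dh/dt = −Q_out = −0.0413 √h.
∫ h^(−1/2) dh = −(0.0413/A) ∫ dt, giving 2√h = 2√h₀ − (0.0413/A) t.
Set h = 0: 2√h₀ = (0.0413/A) t_empty ⇒ t_empty = 2A√h₀/0.0413.
t_empty = 2·7.39·√3.96/0.0413 = 14.780·1.9900/0.0413 = 712.15 s.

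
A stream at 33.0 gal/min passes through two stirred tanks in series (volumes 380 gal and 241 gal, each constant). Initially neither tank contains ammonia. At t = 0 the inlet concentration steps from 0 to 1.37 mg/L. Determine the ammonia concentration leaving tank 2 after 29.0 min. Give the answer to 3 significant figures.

Species balance on tank i: dCᵢ/dt = (Cᵢ₋₁ − Cᵢ)/τᵢ with τᵢ = Vᵢ/Q.
τ₁ = 380/33.0 = 11.515 min; τ₂ = 241/33.0 = 7.3030 min.
Solving the cascade with C₁(0)=C₂(0)=0 gives C₂(t) = C_in[1 − (τ₁ e^(−t/τ₁) − τ₂ e^(−t/τ₂))/(τ₁ − τ₂)].
At t = 29.0: e^(−t/τ₁) = 0.080587, e^(−t/τ₂) = 0.018855.
C₂ = 1.37·[1 − (11.515·0.080587 − 7.3030·0.018855)/(4.2121)] = 1.37·0.81238 = 1.1130 mg/L.

1.11 mg/L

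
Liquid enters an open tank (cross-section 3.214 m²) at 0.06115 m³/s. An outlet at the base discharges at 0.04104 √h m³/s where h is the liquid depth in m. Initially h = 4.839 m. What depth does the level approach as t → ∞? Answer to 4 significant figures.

2.220 m

A dh/dt = Q_in − 0.04104 √h. Steady state requires inflow = outflow:
Q_in = 0.04104 √h_ss ⇒ √h_ss = 0.06115/0.04104 = 1.49001.
h_ss = 1.49001² = 2.22013 m. (Since h₀ = 4.839 m > h_ss, the level will fall toward this value.)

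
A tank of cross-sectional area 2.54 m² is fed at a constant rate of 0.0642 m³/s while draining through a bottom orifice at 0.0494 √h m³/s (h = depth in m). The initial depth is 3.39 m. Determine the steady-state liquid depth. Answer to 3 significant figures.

Unsteady balance on liquid volume: A dh/dt = Q_in − 0.0494 √h. At steady state dh/dt = 0:
Q_in = 0.0494 √h_ss ⇒ √h_ss = 0.0642/0.0494 = 1.2996.
h_ss = 1.2996² = 1.6889 m. (Since h₀ = 3.39 m > h_ss, the level will fall toward this value.)

1.69 m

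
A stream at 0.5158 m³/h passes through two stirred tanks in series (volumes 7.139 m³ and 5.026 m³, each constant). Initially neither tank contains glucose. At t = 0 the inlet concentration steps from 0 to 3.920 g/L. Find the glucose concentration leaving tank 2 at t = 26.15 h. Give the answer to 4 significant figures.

2.555 g/L

Each tank obeys Vᵢ dCᵢ/dt = Q(Cᵢ₋₁ − Cᵢ), so τᵢ = Vᵢ/Q.
τ₁ = 7.139/0.5158 = 13.8406 h; τ₂ = 5.026/0.5158 = 9.74409 h.
Solving the cascade with C₁(0)=C₂(0)=0 gives C₂(t) = C_in[1 − (τ₁ e^(−t/τ₁) − τ₂ e^(−t/τ₂))/(τ₁ − τ₂)].
At t = 26.15: e^(−t/τ₁) = 0.151168, e^(−t/τ₂) = 0.0683114.
C₂ = 3.920·[1 − (13.8406·0.151168 − 9.74409·0.0683114)/(4.09655)] = 3.920·0.651749 = 2.55486 g/L.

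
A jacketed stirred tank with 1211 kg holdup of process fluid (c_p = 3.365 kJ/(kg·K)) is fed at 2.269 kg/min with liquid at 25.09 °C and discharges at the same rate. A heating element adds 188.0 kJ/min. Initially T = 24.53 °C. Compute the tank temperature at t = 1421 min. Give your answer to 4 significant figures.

Heat balance on the well-mixed liquid: M c_p dT/dt = ṁ c_p (T_in − T) + 188.0.
Rearrange: dT/dt = (T_ss − T)/τ with τ = M/ṁ = 533.715 min and T_ss = T_in + Q̇/(ṁ c_p) = 49.7128 °C.
Integrating: T(t) = T_ss + (T₀ − T_ss) e^(−t/τ).
T(1421) = 49.7128 + (-25.1828)·e^(−1421/533.715) = 49.7128 + (-25.1828)·0.0697758 = 47.9557 °C.

47.96 °C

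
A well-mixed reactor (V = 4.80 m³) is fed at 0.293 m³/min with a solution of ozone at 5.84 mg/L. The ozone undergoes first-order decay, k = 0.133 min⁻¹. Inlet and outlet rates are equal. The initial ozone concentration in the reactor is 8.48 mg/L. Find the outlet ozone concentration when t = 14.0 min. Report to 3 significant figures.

2.28 mg/L

Species balance: V dC/dt = Q C_in − Q C − k V C.
This is linear with rate a = Q/V + k = 0.19404 min⁻¹.
C_ss = Q C_in/(Q + kV) = 1.8371 mg/L; C(t) = C_ss + (C₀ − C_ss) e^(−a t).
C(14.0) = 1.8371 + (6.6429)·e^(−0.19404·14.0) = 1.8371 + (6.6429)·0.066100 = 2.2762 mg/L.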